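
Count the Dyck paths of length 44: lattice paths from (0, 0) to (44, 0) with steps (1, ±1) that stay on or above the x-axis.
C_22 = 91482563640

These Dyck paths are counted by the Catalan number C_n = (1/(n + 1)) · C(2n, n). For n = 22: C_22 = (1/23) · C(44, 22) = 2104098963720/23 = 91482563640.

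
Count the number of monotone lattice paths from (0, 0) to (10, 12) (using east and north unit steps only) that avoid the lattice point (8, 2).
Number of paths = 643676

Total paths from (0, 0) to (10, 12): C(22, 10) = 646646. Paths through (8, 2): (paths (0, 0) → (8, 2)) × (paths (8, 2) → (10, 12)) = C(10, 8) · C(12, 2) = 45 · 66 = 2970. Avoidance count = 646646 − 2970 = 643676.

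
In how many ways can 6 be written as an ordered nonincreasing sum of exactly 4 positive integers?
p(6, 4 parts) = 2

Partitions of n into exactly k parts ↔ partitions of n − k into at most k parts (subtract 1 from each part). For n = 6, k = 4, the partitions are: 3+1+1+1, 2+2+1+1. Count = 2.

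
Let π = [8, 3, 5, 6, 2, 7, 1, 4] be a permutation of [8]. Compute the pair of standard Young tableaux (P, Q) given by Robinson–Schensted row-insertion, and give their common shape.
P = [1, 4, 6, 7] / [2, 5] / [3] / [8];  Q = [1, 3, 4, 6] / [2, 8] / [5] / [7];  common shape = (4, 2, 1, 1)

Row-insert the values π_1, π_2, … into P one at a time, bumping the leftmost entry strictly greater than the inserted value down to the next row. The recording tableau Q records, in position (i, j), the step at which that cell was added to P.
  Insert 8 (step 1): P = [8];  Q = [1]
  Insert 3 (step 2): P = [3] / [8];  Q = [1] / [2]
  Insert 5 (step 3): P = [3, 5] / [8];  Q = [1, 3] / [2]
  Insert 6 (step 4): P = [3, 5, 6] / [8];  Q = [1, 3, 4] / [2]
  Insert 2 (step 5): P = [2, 5, 6] / [3] / [8];  Q = [1, 3, 4] / [2] / [5]
  Insert 7 (step 6): P = [2, 5, 6, 7] / [3] / [8];  Q = [1, 3, 4, 6] / [2] / [5]
  Insert 1 (step 7): P = [1, 5, 6, 7] / [2] / [3] / [8];  Q = [1, 3, 4, 6] / [2] / [5] / [7]
  Insert 4 (step 8): P = [1, 4, 6, 7] / [2, 5] / [3] / [8];  Q = [1, 3, 4, 6] / [2, 8] / [5] / [7]
Final shape: (4, 2, 1, 1).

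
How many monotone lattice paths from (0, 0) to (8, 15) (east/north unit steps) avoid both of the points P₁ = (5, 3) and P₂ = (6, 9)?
Number of paths = 335670

Inclusion–exclusion. Total paths: C(23, 8) = 490314. Through P₁: C(8, 5)·C(15, 3) = 25480. Through P₂: C(15, 6)·C(8, 2) = 140140. Since P₁ is strictly southwest of P₂, a monotone path through both must visit P₁ then P₂; paths through both = C(8, 5)·C(7, 1)·C(8, 2) = 10976. Avoid both = 490314 − 25480 − 140140 + 10976 = 335670.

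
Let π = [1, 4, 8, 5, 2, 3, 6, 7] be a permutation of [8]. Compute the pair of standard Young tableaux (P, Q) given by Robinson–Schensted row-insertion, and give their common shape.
P = [1, 2, 3, 6, 7] / [4, 5] / [8];  Q = [1, 2, 3, 7, 8] / [4, 6] / [5];  common shape = (5, 2, 1)

Row-insert the values π_1, π_2, … into P one at a time, bumping the leftmost entry strictly greater than the inserted value down to the next row. The recording tableau Q records, in position (i, j), the step at which that cell was added to P.
  Insert 1 (step 1): P = [1];  Q = [1]
  Insert 4 (step 2): P = [1, 4];  Q = [1, 2]
  Insert 8 (step 3): P = [1, 4, 8];  Q = [1, 2, 3]
  Insert 5 (step 4): P = [1, 4, 5] / [8];  Q = [1, 2, 3] / [4]
  Insert 2 (step 5): P = [1, 2, 5] / [4] / [8];  Q = [1, 2, 3] / [4] / [5]
  Insert 3 (step 6): P = [1, 2, 3] / [4, 5] / [8];  Q = [1, 2, 3] / [4, 6] / [5]
  Insert 6 (step 7): P = [1, 2, 3, 6] / [4, 5] / [8];  Q = [1, 2, 3, 7] / [4, 6] / [5]
  Insert 7 (step 8): P = [1, 2, 3, 6, 7] / [4, 5] / [8];  Q = [1, 2, 3, 7, 8] / [4, 6] / [5]
Final shape: (5, 2, 1).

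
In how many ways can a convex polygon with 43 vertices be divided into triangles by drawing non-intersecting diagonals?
C_41 = 10113918591637898134020

These polygon triangulations are counted by the Catalan number C_n = (1/(n + 1)) · C(2n, n). For n = 41: C_41 = (1/42) · C(82, 41) = 424784580848791721628840/42 = 10113918591637898134020.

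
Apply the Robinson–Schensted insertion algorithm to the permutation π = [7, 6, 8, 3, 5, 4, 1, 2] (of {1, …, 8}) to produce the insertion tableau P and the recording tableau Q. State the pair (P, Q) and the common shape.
P = [1, 2] / [3, 4] / [5, 8] / [6] / [7];  Q = [1, 3] / [2, 5] / [4, 8] / [6] / [7];  common shape = (2, 2, 2, 1, 1)

Row-insert the values π_1, π_2, … into P one at a time, bumping the leftmost entry strictly greater than the inserted value down to the next row. The recording tableau Q records, in position (i, j), the step at which that cell was added to P.
  Insert 7 (step 1): P = [7];  Q = [1]
  Insert 6 (step 2): P = [6] / [7];  Q = [1] / [2]
  Insert 8 (step 3): P = [6, 8] / [7];  Q = [1, 3] / [2]
  Insert 3 (step 4): P = [3, 8] / [6] / [7];  Q = [1, 3] / [2] / [4]
  Insert 5 (step 5): P = [3, 5] / [6, 8] / [7];  Q = [1, 3] / [2, 5] / [4]
  Insert 4 (step 6): P = [3, 4] / [5, 8] / [6] / [7];  Q = [1, 3] / [2, 5] / [4] / [6]
  Insert 1 (step 7): P = [1, 4] / [3, 8] / [5] / [6] / [7];  Q = [1, 3] / [2, 5] / [4] / [6] / [7]
  Insert 2 (step 8): P = [1, 2] / [3, 4] / [5, 8] / [6] / [7];  Q = [1, 3] / [2, 5] / [4, 8] / [6] / [7]
Final shape: (2, 2, 2, 1, 1).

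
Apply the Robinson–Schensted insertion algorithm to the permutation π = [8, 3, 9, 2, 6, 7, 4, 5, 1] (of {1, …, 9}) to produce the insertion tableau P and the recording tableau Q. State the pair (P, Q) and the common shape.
P = [1, 4, 5] / [2, 6, 7] / [3, 9] / [8];  Q = [1, 3, 6] / [2, 5, 8] / [4, 7] / [9];  common shape = (3, 3, 2, 1)

Row-insert the values π_1, π_2, … into P one at a time, bumping the leftmost entry strictly greater than the inserted value down to the next row. The recording tableau Q records, in position (i, j), the step at which that cell was added to P.
  Insert 8 (step 1): P = [8];  Q = [1]
  Insert 3 (step 2): P = [3] / [8];  Q = [1] / [2]
  Insert 9 (step 3): P = [3, 9] / [8];  Q = [1, 3] / [2]
  Insert 2 (step 4): P = [2, 9] / [3] / [8];  Q = [1, 3] / [2] / [4]
  Insert 6 (step 5): P = [2, 6] / [3, 9] / [8];  Q = [1, 3] / [2, 5] / [4]
  Insert 7 (step 6): P = [2, 6, 7] / [3, 9] / [8];  Q = [1, 3, 6] / [2, 5] / [4]
  Insert 4 (step 7): P = [2, 4, 7] / [3, 6] / [8, 9];  Q = [1, 3, 6] / [2, 5] / [4, 7]
  Insert 5 (step 8): P = [2, 4, 5] / [3, 6, 7] / [8, 9];  Q = [1, 3, 6] / [2, 5, 8] / [4, 7]
  Insert 1 (step 9): P = [1, 4, 5] / [2, 6, 7] / [3, 9] / [8];  Q = [1, 3, 6] / [2, 5, 8] / [4, 7] / [9]
Final shape: (3, 3, 2, 1).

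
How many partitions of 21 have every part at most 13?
p(21, parts ≤ 13) = 747

Use the recurrence p(n, m) = p(n, m−1) + p(n−m, m): either the largest part is < m (count p(n, m−1)) or the largest part is exactly m (remove one copy of m, count p(n−m, m)). With p(0, ·) = 1 this gives p(21, parts ≤ 13) = 747. (By conjugating Young diagrams, this also counts partitions of 21 into at most 13 parts.)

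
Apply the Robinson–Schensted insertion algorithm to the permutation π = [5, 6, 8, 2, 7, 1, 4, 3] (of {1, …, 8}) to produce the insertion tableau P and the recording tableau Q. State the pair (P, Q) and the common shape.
P = [1, 3, 7] / [2, 4] / [5, 6] / [8];  Q = [1, 2, 3] / [4, 5] / [6, 7] / [8];  common shape = (3, 2, 2, 1)

Row-insert the values π_1, π_2, … into P one at a time, bumping the leftmost entry strictly greater than the inserted value down to the next row. The recording tableau Q records, in position (i, j), the step at which that cell was added to P.
  Insert 5 (step 1): P = [5];  Q = [1]
  Insert 6 (step 2): P = [5, 6];  Q = [1, 2]
  Insert 8 (step 3): P = [5, 6, 8];  Q = [1, 2, 3]
  Insert 2 (step 4): P = [2, 6, 8] / [5];  Q = [1, 2, 3] / [4]
  Insert 7 (step 5): P = [2, 6, 7] / [5, 8];  Q = [1, 2, 3] / [4, 5]
  Insert 1 (step 6): P = [1, 6, 7] / [2, 8] / [5];  Q = [1, 2, 3] / [4, 5] / [6]
  Insert 4 (step 7): P = [1, 4, 7] / [2, 6] / [5, 8];  Q = [1, 2, 3] / [4, 5] / [6, 7]
  Insert 3 (step 8): P = [1, 3, 7] / [2, 4] / [5, 6] / [8];  Q = [1, 2, 3] / [4, 5] / [6, 7] / [8]
Final shape: (3, 2, 2, 1).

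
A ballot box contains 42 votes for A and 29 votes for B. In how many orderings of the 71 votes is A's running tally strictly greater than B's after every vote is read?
Strict-lead orderings = 12535202452192780360

Total orderings of the 71 votes with 42 for A: C(71, 42) = 68461490315822108120. By the Bertrand ballot formula (Cycle Lemma / reflection principle), the number of orderings in which A is strictly ahead of B throughout is (p − q)/(p + q) · C(p + q, p) = (42 − 29)/(42 + 29) · 68461490315822108120 = 12535202452192780360.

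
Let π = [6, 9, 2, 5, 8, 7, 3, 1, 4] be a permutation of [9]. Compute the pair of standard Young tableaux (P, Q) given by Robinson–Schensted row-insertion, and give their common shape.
P = [1, 3, 4] / [2, 7] / [5, 8] / [6] / [9];  Q = [1, 2, 5] / [3, 4] / [6, 9] / [7] / [8];  common shape = (3, 2, 2, 1, 1)

Row-insert the values π_1, π_2, … into P one at a time, bumping the leftmost entry strictly greater than the inserted value down to the next row. The recording tableau Q records, in position (i, j), the step at which that cell was added to P.
  Insert 6 (step 1): P = [6];  Q = [1]
  Insert 9 (step 2): P = [6, 9];  Q = [1, 2]
  Insert 2 (step 3): P = [2, 9] / [6];  Q = [1, 2] / [3]
  Insert 5 (step 4): P = [2, 5] / [6, 9];  Q = [1, 2] / [3, 4]
  Insert 8 (step 5): P = [2, 5, 8] / [6, 9];  Q = [1, 2, 5] / [3, 4]
  Insert 7 (step 6): P = [2, 5, 7] / [6, 8] / [9];  Q = [1, 2, 5] / [3, 4] / [6]
  Insert 3 (step 7): P = [2, 3, 7] / [5, 8] / [6] / [9];  Q = [1, 2, 5] / [3, 4] / [6] / [7]
  Insert 1 (step 8): P = [1, 3, 7] / [2, 8] / [5] / [6] / [9];  Q = [1, 2, 5] / [3, 4] / [6] / [7] / [8]
  Insert 4 (step 9): P = [1, 3, 4] / [2, 7] / [5, 8] / [6] / [9];  Q = [1, 2, 5] / [3, 4] / [6, 9] / [7] / [8]
Final shape: (3, 2, 2, 1, 1).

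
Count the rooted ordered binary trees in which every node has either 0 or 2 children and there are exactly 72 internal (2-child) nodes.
C_72 = 20276890389709399862928998568254641025700

These full binary trees are counted by the Catalan number C_n = (1/(n + 1)) · C(2n, n). For n = 72: C_72 = (1/73) · C(144, 72) = 1480212998448786189993816895482588794876100/73 = 20276890389709399862928998568254641025700.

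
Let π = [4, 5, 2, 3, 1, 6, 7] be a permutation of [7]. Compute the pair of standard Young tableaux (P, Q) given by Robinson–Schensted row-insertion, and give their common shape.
P = [1, 3, 6, 7] / [2, 5] / [4];  Q = [1, 2, 6, 7] / [3, 4] / [5];  common shape = (4, 2, 1)

Row-insert the values π_1, π_2, … into P one at a time, bumping the leftmost entry strictly greater than the inserted value down to the next row. The recording tableau Q records, in position (i, j), the step at which that cell was added to P.
  Insert 4 (step 1): P = [4];  Q = [1]
  Insert 5 (step 2): P = [4, 5];  Q = [1, 2]
  Insert 2 (step 3): P = [2, 5] / [4];  Q = [1, 2] / [3]
  Insert 3 (step 4): P = [2, 3] / [4, 5];  Q = [1, 2] / [3, 4]
  Insert 1 (step 5): P = [1, 3] / [2, 5] / [4];  Q = [1, 2] / [3, 4] / [5]
  Insert 6 (step 6): P = [1, 3, 6] / [2, 5] / [4];  Q = [1, 2, 6] / [3, 4] / [5]
  Insert 7 (step 7): P = [1, 3, 6, 7] / [2, 5] / [4];  Q = [1, 2, 6, 7] / [3, 4] / [5]
Final shape: (4, 2, 1).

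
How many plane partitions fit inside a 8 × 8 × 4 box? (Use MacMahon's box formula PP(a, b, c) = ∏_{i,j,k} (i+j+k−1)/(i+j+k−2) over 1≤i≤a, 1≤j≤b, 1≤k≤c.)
PP(8, 8, 4) = 15484613937936

Evaluate the triple product over i = 1..8, j = 1..8, k = 1..4. The factors are (2/1) · (3/2) · (4/3) · (5/4) · (3/2) · (4/3) · (5/4) · (6/5) · … (256 factors total). The numerators and denominators telescope so the product is an integer; carrying out the multiplication exactly gives PP(8, 8, 4) = 15484613937936.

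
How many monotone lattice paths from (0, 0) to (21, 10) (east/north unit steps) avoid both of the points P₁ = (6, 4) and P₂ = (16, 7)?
Number of paths = 22591293

Inclusion–exclusion. Total paths: C(31, 21) = 44352165. Through P₁: C(10, 6)·C(21, 15) = 11395440. Through P₂: C(23, 16)·C(8, 5) = 13728792. Since P₁ is strictly southwest of P₂, a monotone path through both must visit P₁ then P₂; paths through both = C(10, 6)·C(13, 10)·C(8, 5) = 3363360. Avoid both = 44352165 − 11395440 − 13728792 + 3363360 = 22591293.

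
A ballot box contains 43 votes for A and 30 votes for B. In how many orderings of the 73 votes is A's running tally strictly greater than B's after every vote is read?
Strict-lead orderings = 49674383671015111008

Total orderings of the 73 votes with 43 for A: C(73, 43) = 278940769844931007968. By the Bertrand ballot formula (Cycle Lemma / reflection principle), the number of orderings in which A is strictly ahead of B throughout is (p − q)/(p + q) · C(p + q, p) = (43 − 30)/(43 + 30) · 278940769844931007968 = 49674383671015111008.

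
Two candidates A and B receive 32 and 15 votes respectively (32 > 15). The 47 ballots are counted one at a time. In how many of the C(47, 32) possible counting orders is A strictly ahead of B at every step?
Strict-lead orderings = 271861216539

Total orderings of the 47 votes with 32 for A: C(47, 32) = 751616304549. By the Bertrand ballot formula (Cycle Lemma / reflection principle), the number of orderings in which A is strictly ahead of B throughout is (p − q)/(p + q) · C(p + q, p) = (32 − 15)/(32 + 15) · 751616304549 = 271861216539.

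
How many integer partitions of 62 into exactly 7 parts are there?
p(62, 7 parts) = 28652

Partitions of n into exactly k parts are in bijection with partitions of n − k into at most k parts (subtract 1 from each part). So p(62, exactly 7) = p(55, parts ≤ 7). Computing via the recurrence p(m, j) = p(m, j−1) + p(m−j, j) gives 28652.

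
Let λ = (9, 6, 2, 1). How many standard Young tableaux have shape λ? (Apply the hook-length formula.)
# SYT of shape (9, 6, 2, 1) = 1531530

Hook-length formula: f^λ = n! / Π hook(c), product over all cells c of the Young diagram. For λ = (9, 6, 2, 1), n = 18 boxes. Hook lengths by row (left-to-right, top-to-bottom): [12, 10, 8, 7, 6, 5, 3, 2, 1]; [8, 6, 4, 3, 2, 1]; [3, 1]; [1]. Product of hooks = 4180377600. So f^λ = 18! / 4180377600 = 6402373705728000 / 4180377600 = 1531530.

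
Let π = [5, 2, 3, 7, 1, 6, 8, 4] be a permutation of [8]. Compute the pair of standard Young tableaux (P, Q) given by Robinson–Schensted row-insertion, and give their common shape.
P = [1, 3, 4, 8] / [2, 6] / [5, 7];  Q = [1, 3, 4, 7] / [2, 6] / [5, 8];  common shape = (4, 2, 2)

Row-insert the values π_1, π_2, … into P one at a time, bumping the leftmost entry strictly greater than the inserted value down to the next row. The recording tableau Q records, in position (i, j), the step at which that cell was added to P.
  Insert 5 (step 1): P = [5];  Q = [1]
  Insert 2 (step 2): P = [2] / [5];  Q = [1] / [2]
  Insert 3 (step 3): P = [2, 3] / [5];  Q = [1, 3] / [2]
  Insert 7 (step 4): P = [2, 3, 7] / [5];  Q = [1, 3, 4] / [2]
  Insert 1 (step 5): P = [1, 3, 7] / [2] / [5];  Q = [1, 3, 4] / [2] / [5]
  Insert 6 (step 6): P = [1, 3, 6] / [2, 7] / [5];  Q = [1, 3, 4] / [2, 6] / [5]
  Insert 8 (step 7): P = [1, 3, 6, 8] / [2, 7] / [5];  Q = [1, 3, 4, 7] / [2, 6] / [5]
  Insert 4 (step 8): P = [1, 3, 4, 8] / [2, 6] / [5, 7];  Q = [1, 3, 4, 7] / [2, 6] / [5, 8]
Final shape: (4, 2, 2).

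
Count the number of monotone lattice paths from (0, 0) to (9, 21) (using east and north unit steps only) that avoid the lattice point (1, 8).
Number of paths = 12475740

Total paths from (0, 0) to (9, 21): C(30, 9) = 14307150. Paths through (1, 8): (paths (0, 0) → (1, 8)) × (paths (1, 8) → (9, 21)) = C(9, 1) · C(21, 8) = 9 · 203490 = 1831410. Avoidance count = 14307150 − 1831410 = 12475740.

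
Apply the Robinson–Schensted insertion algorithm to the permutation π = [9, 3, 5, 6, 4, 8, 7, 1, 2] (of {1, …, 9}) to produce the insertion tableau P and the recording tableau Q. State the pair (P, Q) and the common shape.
P = [1, 2, 6, 7] / [3, 4] / [5, 8] / [9];  Q = [1, 3, 4, 6] / [2, 7] / [5, 9] / [8];  common shape = (4, 2, 2, 1)

Row-insert the values π_1, π_2, … into P one at a time, bumping the leftmost entry strictly greater than the inserted value down to the next row. The recording tableau Q records, in position (i, j), the step at which that cell was added to P.
  Insert 9 (step 1): P = [9];  Q = [1]
  Insert 3 (step 2): P = [3] / [9];  Q = [1] / [2]
  Insert 5 (step 3): P = [3, 5] / [9];  Q = [1, 3] / [2]
  Insert 6 (step 4): P = [3, 5, 6] / [9];  Q = [1, 3, 4] / [2]
  Insert 4 (step 5): P = [3, 4, 6] / [5] / [9];  Q = [1, 3, 4] / [2] / [5]
  Insert 8 (step 6): P = [3, 4, 6, 8] / [5] / [9];  Q = [1, 3, 4, 6] / [2] / [5]
  Insert 7 (step 7): P = [3, 4, 6, 7] / [5, 8] / [9];  Q = [1, 3, 4, 6] / [2, 7] / [5]
  Insert 1 (step 8): P = [1, 4, 6, 7] / [3, 8] / [5] / [9];  Q = [1, 3, 4, 6] / [2, 7] / [5] / [8]
  Insert 2 (step 9): P = [1, 2, 6, 7] / [3, 4] / [5, 8] / [9];  Q = [1, 3, 4, 6] / [2, 7] / [5, 9] / [8]
Final shape: (4, 2, 2, 1).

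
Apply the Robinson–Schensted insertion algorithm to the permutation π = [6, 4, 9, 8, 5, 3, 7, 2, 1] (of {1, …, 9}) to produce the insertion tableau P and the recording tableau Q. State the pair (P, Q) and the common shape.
P = [1, 5, 7] / [2, 8] / [3] / [4] / [6] / [9];  Q = [1, 3, 7] / [2, 4] / [5] / [6] / [8] / [9];  common shape = (3, 2, 1, 1, 1, 1)

Row-insert the values π_1, π_2, … into P one at a time, bumping the leftmost entry strictly greater than the inserted value down to the next row. The recording tableau Q records, in position (i, j), the step at which that cell was added to P.
  Insert 6 (step 1): P = [6];  Q = [1]
  Insert 4 (step 2): P = [4] / [6];  Q = [1] / [2]
  Insert 9 (step 3): P = [4, 9] / [6];  Q = [1, 3] / [2]
  Insert 8 (step 4): P = [4, 8] / [6, 9];  Q = [1, 3] / [2, 4]
  Insert 5 (step 5): P = [4, 5] / [6, 8] / [9];  Q = [1, 3] / [2, 4] / [5]
  Insert 3 (step 6): P = [3, 5] / [4, 8] / [6] / [9];  Q = [1, 3] / [2, 4] / [5] / [6]
  Insert 7 (step 7): P = [3, 5, 7] / [4, 8] / [6] / [9];  Q = [1, 3, 7] / [2, 4] / [5] / [6]
  Insert 2 (step 8): P = [2, 5, 7] / [3, 8] / [4] / [6] / [9];  Q = [1, 3, 7] / [2, 4] / [5] / [6] / [8]
  Insert 1 (step 9): P = [1, 5, 7] / [2, 8] / [3] / [4] / [6] / [9];  Q = [1, 3, 7] / [2, 4] / [5] / [6] / [8] / [9]
Final shape: (3, 2, 1, 1, 1, 1).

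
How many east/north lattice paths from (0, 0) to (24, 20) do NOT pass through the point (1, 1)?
Number of paths = 867488728470

Total paths from (0, 0) to (24, 20): C(44, 24) = 1761039350070. Paths through (1, 1): (paths (0, 0) → (1, 1)) × (paths (1, 1) → (24, 20)) = C(2, 1) · C(42, 23) = 2 · 446775310800 = 893550621600. Avoidance count = 1761039350070 − 893550621600 = 867488728470.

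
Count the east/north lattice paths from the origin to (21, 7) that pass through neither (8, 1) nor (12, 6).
Number of paths = 765552

Inclusion–exclusion. Total paths: C(28, 21) = 1184040. Through P₁: C(9, 8)·C(19, 13) = 244188. Through P₂: C(18, 12)·C(10, 9) = 185640. Since P₁ is strictly southwest of P₂, a monotone path through both must visit P₁ then P₂; paths through both = C(9, 8)·C(9, 4)·C(10, 9) = 11340. Avoid both = 1184040 − 244188 − 185640 + 11340 = 765552.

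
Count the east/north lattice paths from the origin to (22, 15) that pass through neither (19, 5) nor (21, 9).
Number of paths = 9256356486

Inclusion–exclusion. Total paths: C(37, 22) = 9364199760. Through P₁: C(24, 19)·C(13, 3) = 12156144. Through P₂: C(30, 21)·C(7, 1) = 100150050. Since P₁ is strictly southwest of P₂, a monotone path through both must visit P₁ then P₂; paths through both = C(24, 19)·C(6, 2)·C(7, 1) = 4462920. Avoid both = 9364199760 − 12156144 − 100150050 + 4462920 = 9256356486.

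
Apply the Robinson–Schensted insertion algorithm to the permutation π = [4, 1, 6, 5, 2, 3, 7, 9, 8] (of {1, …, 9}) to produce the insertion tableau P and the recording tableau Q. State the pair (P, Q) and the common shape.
P = [1, 2, 3, 7, 8] / [4, 5, 9] / [6];  Q = [1, 3, 6, 7, 8] / [2, 4, 9] / [5];  common shape = (5, 3, 1)

Row-insert the values π_1, π_2, … into P one at a time, bumping the leftmost entry strictly greater than the inserted value down to the next row. The recording tableau Q records, in position (i, j), the step at which that cell was added to P.
  Insert 4 (step 1): P = [4];  Q = [1]
  Insert 1 (step 2): P = [1] / [4];  Q = [1] / [2]
  Insert 6 (step 3): P = [1, 6] / [4];  Q = [1, 3] / [2]
  Insert 5 (step 4): P = [1, 5] / [4, 6];  Q = [1, 3] / [2, 4]
  Insert 2 (step 5): P = [1, 2] / [4, 5] / [6];  Q = [1, 3] / [2, 4] / [5]
  Insert 3 (step 6): P = [1, 2, 3] / [4, 5] / [6];  Q = [1, 3, 6] / [2, 4] / [5]
  Insert 7 (step 7): P = [1, 2, 3, 7] / [4, 5] / [6];  Q = [1, 3, 6, 7] / [2, 4] / [5]
  Insert 9 (step 8): P = [1, 2, 3, 7, 9] / [4, 5] / [6];  Q = [1, 3, 6, 7, 8] / [2, 4] / [5]
  Insert 8 (step 9): P = [1, 2, 3, 7, 8] / [4, 5, 9] / [6];  Q = [1, 3, 6, 7, 8] / [2, 4, 9] / [5]
Final shape: (5, 3, 1).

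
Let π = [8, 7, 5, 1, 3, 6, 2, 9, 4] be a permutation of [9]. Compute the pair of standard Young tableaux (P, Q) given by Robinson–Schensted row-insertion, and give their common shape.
P = [1, 2, 4, 9] / [3, 6] / [5] / [7] / [8];  Q = [1, 5, 6, 8] / [2, 9] / [3] / [4] / [7];  common shape = (4, 2, 1, 1, 1)

Row-insert the values π_1, π_2, … into P one at a time, bumping the leftmost entry strictly greater than the inserted value down to the next row. The recording tableau Q records, in position (i, j), the step at which that cell was added to P.
  Insert 8 (step 1): P = [8];  Q = [1]
  Insert 7 (step 2): P = [7] / [8];  Q = [1] / [2]
  Insert 5 (step 3): P = [5] / [7] / [8];  Q = [1] / [2] / [3]
  Insert 1 (step 4): P = [1] / [5] / [7] / [8];  Q = [1] / [2] / [3] / [4]
  Insert 3 (step 5): P = [1, 3] / [5] / [7] / [8];  Q = [1, 5] / [2] / [3] / [4]
  Insert 6 (step 6): P = [1, 3, 6] / [5] / [7] / [8];  Q = [1, 5, 6] / [2] / [3] / [4]
  Insert 2 (step 7): P = [1, 2, 6] / [3] / [5] / [7] / [8];  Q = [1, 5, 6] / [2] / [3] / [4] / [7]
  Insert 9 (step 8): P = [1, 2, 6, 9] / [3] / [5] / [7] / [8];  Q = [1, 5, 6, 8] / [2] / [3] / [4] / [7]
  Insert 4 (step 9): P = [1, 2, 4, 9] / [3, 6] / [5] / [7] / [8];  Q = [1, 5, 6, 8] / [2, 9] / [3] / [4] / [7]
Final shape: (4, 2, 1, 1, 1).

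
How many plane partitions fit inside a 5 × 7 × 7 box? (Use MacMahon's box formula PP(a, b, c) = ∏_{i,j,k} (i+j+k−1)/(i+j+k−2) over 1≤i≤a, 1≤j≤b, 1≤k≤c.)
PP(5, 7, 7) = 13710834632352

Evaluate the triple product over i = 1..5, j = 1..7, k = 1..7. The factors are (2/1) · (3/2) · (4/3) · (5/4) · (6/5) · (7/6) · (8/7) · (3/2) · … (245 factors total). The numerators and denominators telescope so the product is an integer; carrying out the multiplication exactly gives PP(5, 7, 7) = 13710834632352.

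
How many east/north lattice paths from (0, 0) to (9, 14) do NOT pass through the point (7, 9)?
Number of paths = 576950

Total paths from (0, 0) to (9, 14): C(23, 9) = 817190. Paths through (7, 9): (paths (0, 0) → (7, 9)) × (paths (7, 9) → (9, 14)) = C(16, 7) · C(7, 2) = 11440 · 21 = 240240. Avoidance count = 817190 − 240240 = 576950.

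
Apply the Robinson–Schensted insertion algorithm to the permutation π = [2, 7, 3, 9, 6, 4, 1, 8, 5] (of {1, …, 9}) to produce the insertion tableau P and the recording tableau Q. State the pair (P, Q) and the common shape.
P = [1, 3, 4, 5] / [2, 8] / [6, 9] / [7];  Q = [1, 2, 4, 8] / [3, 5] / [6, 9] / [7];  common shape = (4, 2, 2, 1)

Row-insert the values π_1, π_2, … into P one at a time, bumping the leftmost entry strictly greater than the inserted value down to the next row. The recording tableau Q records, in position (i, j), the step at which that cell was added to P.
  Insert 2 (step 1): P = [2];  Q = [1]
  Insert 7 (step 2): P = [2, 7];  Q = [1, 2]
  Insert 3 (step 3): P = [2, 3] / [7];  Q = [1, 2] / [3]
  Insert 9 (step 4): P = [2, 3, 9] / [7];  Q = [1, 2, 4] / [3]
  Insert 6 (step 5): P = [2, 3, 6] / [7, 9];  Q = [1, 2, 4] / [3, 5]
  Insert 4 (step 6): P = [2, 3, 4] / [6, 9] / [7];  Q = [1, 2, 4] / [3, 5] / [6]
  Insert 1 (step 7): P = [1, 3, 4] / [2, 9] / [6] / [7];  Q = [1, 2, 4] / [3, 5] / [6] / [7]
  Insert 8 (step 8): P = [1, 3, 4, 8] / [2, 9] / [6] / [7];  Q = [1, 2, 4, 8] / [3, 5] / [6] / [7]
  Insert 5 (step 9): P = [1, 3, 4, 5] / [2, 8] / [6, 9] / [7];  Q = [1, 2, 4, 8] / [3, 5] / [6, 9] / [7]
Final shape: (4, 2, 2, 1).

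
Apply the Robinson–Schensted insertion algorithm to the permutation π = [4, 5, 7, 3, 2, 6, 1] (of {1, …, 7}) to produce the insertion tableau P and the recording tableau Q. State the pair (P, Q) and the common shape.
P = [1, 5, 6] / [2, 7] / [3] / [4];  Q = [1, 2, 3] / [4, 6] / [5] / [7];  common shape = (3, 2, 1, 1)

Row-insert the values π_1, π_2, … into P one at a time, bumping the leftmost entry strictly greater than the inserted value down to the next row. The recording tableau Q records, in position (i, j), the step at which that cell was added to P.
  Insert 4 (step 1): P = [4];  Q = [1]
  Insert 5 (step 2): P = [4, 5];  Q = [1, 2]
  Insert 7 (step 3): P = [4, 5, 7];  Q = [1, 2, 3]
  Insert 3 (step 4): P = [3, 5, 7] / [4];  Q = [1, 2, 3] / [4]
  Insert 2 (step 5): P = [2, 5, 7] / [3] / [4];  Q = [1, 2, 3] / [4] / [5]
  Insert 6 (step 6): P = [2, 5, 6] / [3, 7] / [4];  Q = [1, 2, 3] / [4, 6] / [5]
  Insert 1 (step 7): P = [1, 5, 6] / [2, 7] / [3] / [4];  Q = [1, 2, 3] / [4, 6] / [5] / [7]
Final shape: (3, 2, 1, 1).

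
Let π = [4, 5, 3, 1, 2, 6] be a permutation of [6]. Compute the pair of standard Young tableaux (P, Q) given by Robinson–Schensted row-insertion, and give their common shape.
P = [1, 2, 6] / [3, 5] / [4];  Q = [1, 2, 6] / [3, 5] / [4];  common shape = (3, 2, 1)

Row-insert the values π_1, π_2, … into P one at a time, bumping the leftmost entry strictly greater than the inserted value down to the next row. The recording tableau Q records, in position (i, j), the step at which that cell was added to P.
  Insert 4 (step 1): P = [4];  Q = [1]
  Insert 5 (step 2): P = [4, 5];  Q = [1, 2]
  Insert 3 (step 3): P = [3, 5] / [4];  Q = [1, 2] / [3]
  Insert 1 (step 4): P = [1, 5] / [3] / [4];  Q = [1, 2] / [3] / [4]
  Insert 2 (step 5): P = [1, 2] / [3, 5] / [4];  Q = [1, 2] / [3, 5] / [4]
  Insert 6 (step 6): P = [1, 2, 6] / [3, 5] / [4];  Q = [1, 2, 6] / [3, 5] / [4]
Final shape: (3, 2, 1).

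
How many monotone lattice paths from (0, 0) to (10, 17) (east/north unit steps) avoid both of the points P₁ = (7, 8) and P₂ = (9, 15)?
Number of paths = 3793053

Inclusion–exclusion. Total paths: C(27, 10) = 8436285. Through P₁: C(15, 7)·C(12, 3) = 1415700. Through P₂: C(24, 9)·C(3, 1) = 3922512. Since P₁ is strictly southwest of P₂, a monotone path through both must visit P₁ then P₂; paths through both = C(15, 7)·C(9, 2)·C(3, 1) = 694980. Avoid both = 8436285 − 1415700 − 3922512 + 694980 = 3793053.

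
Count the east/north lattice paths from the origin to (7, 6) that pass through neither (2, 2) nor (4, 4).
Number of paths = 620

Inclusion–exclusion. Total paths: C(13, 7) = 1716. Through P₁: C(4, 2)·C(9, 5) = 756. Through P₂: C(8, 4)·C(5, 3) = 700. Since P₁ is strictly southwest of P₂, a monotone path through both must visit P₁ then P₂; paths through both = C(4, 2)·C(4, 2)·C(5, 3) = 360. Avoid both = 1716 − 756 − 700 + 360 = 620.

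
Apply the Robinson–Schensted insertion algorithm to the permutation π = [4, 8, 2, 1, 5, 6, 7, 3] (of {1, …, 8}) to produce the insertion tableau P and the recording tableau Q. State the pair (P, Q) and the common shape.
P = [1, 3, 6, 7] / [2, 5] / [4, 8];  Q = [1, 2, 6, 7] / [3, 5] / [4, 8];  common shape = (4, 2, 2)

Row-insert the values π_1, π_2, … into P one at a time, bumping the leftmost entry strictly greater than the inserted value down to the next row. The recording tableau Q records, in position (i, j), the step at which that cell was added to P.
  Insert 4 (step 1): P = [4];  Q = [1]
  Insert 8 (step 2): P = [4, 8];  Q = [1, 2]
  Insert 2 (step 3): P = [2, 8] / [4];  Q = [1, 2] / [3]
  Insert 1 (step 4): P = [1, 8] / [2] / [4];  Q = [1, 2] / [3] / [4]
  Insert 5 (step 5): P = [1, 5] / [2, 8] / [4];  Q = [1, 2] / [3, 5] / [4]
  Insert 6 (step 6): P = [1, 5, 6] / [2, 8] / [4];  Q = [1, 2, 6] / [3, 5] / [4]
  Insert 7 (step 7): P = [1, 5, 6, 7] / [2, 8] / [4];  Q = [1, 2, 6, 7] / [3, 5] / [4]
  Insert 3 (step 8): P = [1, 3, 6, 7] / [2, 5] / [4, 8];  Q = [1, 2, 6, 7] / [3, 5] / [4, 8]
Final shape: (4, 2, 2).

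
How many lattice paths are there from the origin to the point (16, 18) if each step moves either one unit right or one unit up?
Number of paths = 2203961430

A monotone lattice path from (0, 0) to (16, 18) consists of 16 east steps and 18 north steps in some order, so it is determined by which 16 of the 34 steps are east. The count is C(34, 16) = 2203961430.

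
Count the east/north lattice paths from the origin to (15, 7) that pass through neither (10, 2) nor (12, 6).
Number of paths = 83616

Inclusion–exclusion. Total paths: C(22, 15) = 170544. Through P₁: C(12, 10)·C(10, 5) = 16632. Through P₂: C(18, 12)·C(4, 3) = 74256. Since P₁ is strictly southwest of P₂, a monotone path through both must visit P₁ then P₂; paths through both = C(12, 10)·C(6, 2)·C(4, 3) = 3960. Avoid both = 170544 − 16632 − 74256 + 3960 = 83616.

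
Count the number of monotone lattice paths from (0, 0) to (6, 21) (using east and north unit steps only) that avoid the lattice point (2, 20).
Number of paths = 294855

Total paths from (0, 0) to (6, 21): C(27, 6) = 296010. Paths through (2, 20): (paths (0, 0) → (2, 20)) × (paths (2, 20) → (6, 21)) = C(22, 2) · C(5, 4) = 231 · 5 = 1155. Avoidance count = 296010 − 1155 = 294855.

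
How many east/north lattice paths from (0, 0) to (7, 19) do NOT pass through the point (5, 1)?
Number of paths = 656660

Total paths from (0, 0) to (7, 19): C(26, 7) = 657800. Paths through (5, 1): (paths (0, 0) → (5, 1)) × (paths (5, 1) → (7, 19)) = C(6, 5) · C(20, 2) = 6 · 190 = 1140. Avoidance count = 657800 − 1140 = 656660.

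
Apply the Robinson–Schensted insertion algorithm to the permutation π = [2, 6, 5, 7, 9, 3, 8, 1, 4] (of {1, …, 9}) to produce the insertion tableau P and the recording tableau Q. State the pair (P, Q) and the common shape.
P = [1, 3, 4, 8] / [2, 7] / [5, 9] / [6];  Q = [1, 2, 4, 5] / [3, 7] / [6, 9] / [8];  common shape = (4, 2, 2, 1)

Row-insert the values π_1, π_2, … into P one at a time, bumping the leftmost entry strictly greater than the inserted value down to the next row. The recording tableau Q records, in position (i, j), the step at which that cell was added to P.
  Insert 2 (step 1): P = [2];  Q = [1]
  Insert 6 (step 2): P = [2, 6];  Q = [1, 2]
  Insert 5 (step 3): P = [2, 5] / [6];  Q = [1, 2] / [3]
  Insert 7 (step 4): P = [2, 5, 7] / [6];  Q = [1, 2, 4] / [3]
  Insert 9 (step 5): P = [2, 5, 7, 9] / [6];  Q = [1, 2, 4, 5] / [3]
  Insert 3 (step 6): P = [2, 3, 7, 9] / [5] / [6];  Q = [1, 2, 4, 5] / [3] / [6]
  Insert 8 (step 7): P = [2, 3, 7, 8] / [5, 9] / [6];  Q = [1, 2, 4, 5] / [3, 7] / [6]
  Insert 1 (step 8): P = [1, 3, 7, 8] / [2, 9] / [5] / [6];  Q = [1, 2, 4, 5] / [3, 7] / [6] / [8]
  Insert 4 (step 9): P = [1, 3, 4, 8] / [2, 7] / [5, 9] / [6];  Q = [1, 2, 4, 5] / [3, 7] / [6, 9] / [8]
Final shape: (4, 2, 2, 1).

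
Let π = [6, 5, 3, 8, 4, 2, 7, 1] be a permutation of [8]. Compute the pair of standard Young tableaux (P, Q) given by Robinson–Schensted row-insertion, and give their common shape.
P = [1, 4, 7] / [2, 8] / [3] / [5] / [6];  Q = [1, 4, 7] / [2, 5] / [3] / [6] / [8];  common shape = (3, 2, 1, 1, 1)

Row-insert the values π_1, π_2, … into P one at a time, bumping the leftmost entry strictly greater than the inserted value down to the next row. The recording tableau Q records, in position (i, j), the step at which that cell was added to P.
  Insert 6 (step 1): P = [6];  Q = [1]
  Insert 5 (step 2): P = [5] / [6];  Q = [1] / [2]
  Insert 3 (step 3): P = [3] / [5] / [6];  Q = [1] / [2] / [3]
  Insert 8 (step 4): P = [3, 8] / [5] / [6];  Q = [1, 4] / [2] / [3]
  Insert 4 (step 5): P = [3, 4] / [5, 8] / [6];  Q = [1, 4] / [2, 5] / [3]
  Insert 2 (step 6): P = [2, 4] / [3, 8] / [5] / [6];  Q = [1, 4] / [2, 5] / [3] / [6]
  Insert 7 (step 7): P = [2, 4, 7] / [3, 8] / [5] / [6];  Q = [1, 4, 7] / [2, 5] / [3] / [6]
  Insert 1 (step 8): P = [1, 4, 7] / [2, 8] / [3] / [5] / [6];  Q = [1, 4, 7] / [2, 5] / [3] / [6] / [8]
Final shape: (3, 2, 1, 1, 1).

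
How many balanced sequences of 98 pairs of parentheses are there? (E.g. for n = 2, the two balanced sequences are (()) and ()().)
C_98 = 57743358069601357782187700608042856334020731624756611000

These balanced parentheses are counted by the Catalan number C_n = (1/(n + 1)) · C(2n, n). For n = 98: C_98 = (1/99) · C(196, 98) = 5716592448890534420436582360196242777068052430850904489000/99 = 57743358069601357782187700608042856334020731624756611000.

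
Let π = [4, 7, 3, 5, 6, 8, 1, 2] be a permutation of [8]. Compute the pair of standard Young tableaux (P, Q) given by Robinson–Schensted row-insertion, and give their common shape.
P = [1, 2, 6, 8] / [3, 5] / [4, 7];  Q = [1, 2, 5, 6] / [3, 4] / [7, 8];  common shape = (4, 2, 2)

Row-insert the values π_1, π_2, … into P one at a time, bumping the leftmost entry strictly greater than the inserted value down to the next row. The recording tableau Q records, in position (i, j), the step at which that cell was added to P.
  Insert 4 (step 1): P = [4];  Q = [1]
  Insert 7 (step 2): P = [4, 7];  Q = [1, 2]
  Insert 3 (step 3): P = [3, 7] / [4];  Q = [1, 2] / [3]
  Insert 5 (step 4): P = [3, 5] / [4, 7];  Q = [1, 2] / [3, 4]
  Insert 6 (step 5): P = [3, 5, 6] / [4, 7];  Q = [1, 2, 5] / [3, 4]
  Insert 8 (step 6): P = [3, 5, 6, 8] / [4, 7];  Q = [1, 2, 5, 6] / [3, 4]
  Insert 1 (step 7): P = [1, 5, 6, 8] / [3, 7] / [4];  Q = [1, 2, 5, 6] / [3, 4] / [7]
  Insert 2 (step 8): P = [1, 2, 6, 8] / [3, 5] / [4, 7];  Q = [1, 2, 5, 6] / [3, 4] / [7, 8]
Final shape: (4, 2, 2).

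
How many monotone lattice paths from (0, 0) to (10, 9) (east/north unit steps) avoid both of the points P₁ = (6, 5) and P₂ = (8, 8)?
Number of paths = 35288

Inclusion–exclusion. Total paths: C(19, 10) = 92378. Through P₁: C(11, 6)·C(8, 4) = 32340. Through P₂: C(16, 8)·C(3, 2) = 38610. Since P₁ is strictly southwest of P₂, a monotone path through both must visit P₁ then P₂; paths through both = C(11, 6)·C(5, 2)·C(3, 2) = 13860. Avoid both = 92378 − 32340 − 38610 + 13860 = 35288.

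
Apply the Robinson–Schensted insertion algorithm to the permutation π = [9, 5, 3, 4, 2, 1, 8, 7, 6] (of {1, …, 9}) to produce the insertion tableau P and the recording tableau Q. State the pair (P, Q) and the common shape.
P = [1, 4, 6] / [2, 7] / [3, 8] / [5] / [9];  Q = [1, 4, 7] / [2, 8] / [3, 9] / [5] / [6];  common shape = (3, 2, 2, 1, 1)

Row-insert the values π_1, π_2, … into P one at a time, bumping the leftmost entry strictly greater than the inserted value down to the next row. The recording tableau Q records, in position (i, j), the step at which that cell was added to P.
  Insert 9 (step 1): P = [9];  Q = [1]
  Insert 5 (step 2): P = [5] / [9];  Q = [1] / [2]
  Insert 3 (step 3): P = [3] / [5] / [9];  Q = [1] / [2] / [3]
  Insert 4 (step 4): P = [3, 4] / [5] / [9];  Q = [1, 4] / [2] / [3]
  Insert 2 (step 5): P = [2, 4] / [3] / [5] / [9];  Q = [1, 4] / [2] / [3] / [5]
  Insert 1 (step 6): P = [1, 4] / [2] / [3] / [5] / [9];  Q = [1, 4] / [2] / [3] / [5] / [6]
  Insert 8 (step 7): P = [1, 4, 8] / [2] / [3] / [5] / [9];  Q = [1, 4, 7] / [2] / [3] / [5] / [6]
  Insert 7 (step 8): P = [1, 4, 7] / [2, 8] / [3] / [5] / [9];  Q = [1, 4, 7] / [2, 8] / [3] / [5] / [6]
  Insert 6 (step 9): P = [1, 4, 6] / [2, 7] / [3, 8] / [5] / [9];  Q = [1, 4, 7] / [2, 8] / [3, 9] / [5] / [6]
Final shape: (3, 2, 2, 1, 1).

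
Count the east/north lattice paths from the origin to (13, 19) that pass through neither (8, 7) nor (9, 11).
Number of paths = 240340245

Inclusion–exclusion. Total paths: C(32, 13) = 347373600. Through P₁: C(15, 8)·C(17, 5) = 39819780. Through P₂: C(20, 9)·C(12, 4) = 83140200. Since P₁ is strictly southwest of P₂, a monotone path through both must visit P₁ then P₂; paths through both = C(15, 8)·C(5, 1)·C(12, 4) = 15926625. Avoid both = 347373600 − 39819780 − 83140200 + 15926625 = 240340245.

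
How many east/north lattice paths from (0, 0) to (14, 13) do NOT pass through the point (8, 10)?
Number of paths = 16382628

Total paths from (0, 0) to (14, 13): C(27, 14) = 20058300. Paths through (8, 10): (paths (0, 0) → (8, 10)) × (paths (8, 10) → (14, 13)) = C(18, 8) · C(9, 6) = 43758 · 84 = 3675672. Avoidance count = 20058300 − 3675672 = 16382628.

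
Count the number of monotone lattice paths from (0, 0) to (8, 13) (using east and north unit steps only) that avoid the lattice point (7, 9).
Number of paths = 146290

Total paths from (0, 0) to (8, 13): C(21, 8) = 203490. Paths through (7, 9): (paths (0, 0) → (7, 9)) × (paths (7, 9) → (8, 13)) = C(16, 7) · C(5, 1) = 11440 · 5 = 57200. Avoidance count = 203490 − 57200 = 146290.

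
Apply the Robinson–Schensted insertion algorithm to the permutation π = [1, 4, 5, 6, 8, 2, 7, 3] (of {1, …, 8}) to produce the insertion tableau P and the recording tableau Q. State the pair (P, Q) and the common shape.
P = [1, 2, 3, 6, 7] / [4, 5] / [8];  Q = [1, 2, 3, 4, 5] / [6, 7] / [8];  common shape = (5, 2, 1)

Row-insert the values π_1, π_2, … into P one at a time, bumping the leftmost entry strictly greater than the inserted value down to the next row. The recording tableau Q records, in position (i, j), the step at which that cell was added to P.
  Insert 1 (step 1): P = [1];  Q = [1]
  Insert 4 (step 2): P = [1, 4];  Q = [1, 2]
  Insert 5 (step 3): P = [1, 4, 5];  Q = [1, 2, 3]
  Insert 6 (step 4): P = [1, 4, 5, 6];  Q = [1, 2, 3, 4]
  Insert 8 (step 5): P = [1, 4, 5, 6, 8];  Q = [1, 2, 3, 4, 5]
  Insert 2 (step 6): P = [1, 2, 5, 6, 8] / [4];  Q = [1, 2, 3, 4, 5] / [6]
  Insert 7 (step 7): P = [1, 2, 5, 6, 7] / [4, 8];  Q = [1, 2, 3, 4, 5] / [6, 7]
  Insert 3 (step 8): P = [1, 2, 3, 6, 7] / [4, 5] / [8];  Q = [1, 2, 3, 4, 5] / [6, 7] / [8]
Final shape: (5, 2, 1).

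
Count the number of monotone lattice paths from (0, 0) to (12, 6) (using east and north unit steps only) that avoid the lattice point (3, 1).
Number of paths = 10556

Total paths from (0, 0) to (12, 6): C(18, 12) = 18564. Paths through (3, 1): (paths (0, 0) → (3, 1)) × (paths (3, 1) → (12, 6)) = C(4, 3) · C(14, 9) = 4 · 2002 = 8008. Avoidance count = 18564 − 8008 = 10556.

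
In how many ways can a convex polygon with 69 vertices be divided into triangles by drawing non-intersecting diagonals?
C_67 = 22033725021956517463358552614056949950

These polygon triangulations are counted by the Catalan number C_n = (1/(n + 1)) · C(2n, n). For n = 67: C_67 = (1/68) · C(134, 67) = 1498293301493043187508381577755872596600/68 = 22033725021956517463358552614056949950.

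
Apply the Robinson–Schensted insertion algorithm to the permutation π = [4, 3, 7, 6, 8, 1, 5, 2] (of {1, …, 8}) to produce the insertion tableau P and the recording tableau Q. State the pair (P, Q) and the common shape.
P = [1, 2, 8] / [3, 5] / [4, 6] / [7];  Q = [1, 3, 5] / [2, 4] / [6, 7] / [8];  common shape = (3, 2, 2, 1)

Row-insert the values π_1, π_2, … into P one at a time, bumping the leftmost entry strictly greater than the inserted value down to the next row. The recording tableau Q records, in position (i, j), the step at which that cell was added to P.
  Insert 4 (step 1): P = [4];  Q = [1]
  Insert 3 (step 2): P = [3] / [4];  Q = [1] / [2]
  Insert 7 (step 3): P = [3, 7] / [4];  Q = [1, 3] / [2]
  Insert 6 (step 4): P = [3, 6] / [4, 7];  Q = [1, 3] / [2, 4]
  Insert 8 (step 5): P = [3, 6, 8] / [4, 7];  Q = [1, 3, 5] / [2, 4]
  Insert 1 (step 6): P = [1, 6, 8] / [3, 7] / [4];  Q = [1, 3, 5] / [2, 4] / [6]
  Insert 5 (step 7): P = [1, 5, 8] / [3, 6] / [4, 7];  Q = [1, 3, 5] / [2, 4] / [6, 7]
  Insert 2 (step 8): P = [1, 2, 8] / [3, 5] / [4, 6] / [7];  Q = [1, 3, 5] / [2, 4] / [6, 7] / [8]
Final shape: (3, 2, 2, 1).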